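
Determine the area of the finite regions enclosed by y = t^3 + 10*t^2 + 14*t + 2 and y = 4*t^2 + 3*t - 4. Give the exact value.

1/2

Set the curves equal: t^3 + 10*t^2 + 14*t + 2 = 4*t^2 + 3*t - 4, so t^3 + 6*t^2 + 11*t + 6 = 0, which factors as (t + 1)*(t + 2)*(t + 3) = 0. The curves meet at t = -3, -2, -1.
On [-3, -2], y = t^3 + 10*t^2 + 14*t + 2 is on top; that piece has area ∫[-3,-2] (t^3 + 6*t^2 + 11*t + 6) dt = 1/4.
On [-2, -1], y = 4*t^2 + 3*t - 4 is on top; that piece has area ∫[-2,-1] (-(t^3 + 6*t^2 + 11*t + 6)) dt = 1/4.
Total enclosed area = 1/4 + 1/4 = 1/2.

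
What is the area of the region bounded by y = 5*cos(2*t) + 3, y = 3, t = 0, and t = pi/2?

5

The difference (5*cos(2*t) + 3) - (3) = 5*cos(2*t) changes sign at t = pi/4 inside [0, pi/2], so split the integral there.
∫[0,pi/4] (5*cos(2*t)) dt = 5/2.
∫[pi/4,pi/2] (5*cos(2*t)) dt = -5/2; the area of that piece is 5/2.
Total area = 5/2 + 5/2 = 5.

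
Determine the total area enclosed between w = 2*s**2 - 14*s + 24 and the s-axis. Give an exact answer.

The curve meets the s-axis where 2*s**2 - 14*s + 24 = 0, i.e. 2*(s - 4)*(s - 3) = 0, at s = 3, 4.
On [3, 4] the curve lies below the axis; ∫[3,4] (2*s**2 - 14*s + 24) ds = -1/3, giving area 1/3.

1/3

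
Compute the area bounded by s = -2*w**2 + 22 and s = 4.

72

Both boundary curves give s as a function of w, so integrate with respect to w. Setting them equal: -2*w**2 + 18 = 0, i.e. -2*(w - 3)*(w + 3) = 0, so they meet at w = -3, 3.
For w in [-3, 3], s = -2*w**2 + 22 is on the right; area = ∫[-3,3] (-2*w**2 + 18) dw = 72.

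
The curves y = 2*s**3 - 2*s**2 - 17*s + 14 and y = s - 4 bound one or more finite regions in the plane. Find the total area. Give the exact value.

Set the curves equal: 2*s**3 - 2*s**2 - 17*s + 14 = s - 4, so 2*s**3 - 2*s**2 - 18*s + 18 = 0, which factors as 2*(s - 3)*(s - 1)*(s + 3) = 0. The curves meet at s = -3, 1, 3.
On [-3, 1], y = 2*s**3 - 2*s**2 - 17*s + 14 is on top; that piece has area ∫[-3,1] (2*s**3 - 2*s**2 - 18*s + 18) ds = 256/3.
On [1, 3], y = s - 4 is on top; that piece has area ∫[1,3] (-(2*s**3 - 2*s**2 - 18*s + 18)) ds = 40/3.
Total enclosed area = 256/3 + 40/3 = 296/3.

296/3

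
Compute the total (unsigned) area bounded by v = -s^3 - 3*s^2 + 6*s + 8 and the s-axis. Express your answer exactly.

81/2

The curve meets the s-axis where -s^3 - 3*s^2 + 6*s + 8 = 0, i.e. -(s - 2)*(s + 1)*(s + 4) = 0, at s = -4, -1, 2.
On [-4, -1] the curve lies below the axis; ∫[-4,-1] (-s^3 - 3*s^2 + 6*s + 8) ds = -81/4, giving area 81/4.
On [-1, 2] the curve lies above the axis; ∫[-1,2] (-s^3 - 3*s^2 + 6*s + 8) ds = 81/4, giving area 81/4.
Total area = 81/4 + 81/4 = 81/2.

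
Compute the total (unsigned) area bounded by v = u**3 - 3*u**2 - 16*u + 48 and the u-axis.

The curve meets the u-axis where u**3 - 3*u**2 - 16*u + 48 = 0, i.e. (u - 4)*(u - 3)*(u + 4) = 0, at u = -4, 3, 4.
On [-4, 3] the curve lies above the axis; ∫[-4,3] (u**3 - 3*u**2 - 16*u + 48) du = 1029/4, giving area 1029/4.
On [3, 4] the curve lies below the axis; ∫[3,4] (u**3 - 3*u**2 - 16*u + 48) du = -5/4, giving area 5/4.
Total area = 1029/4 + 5/4 = 517/2.

517/2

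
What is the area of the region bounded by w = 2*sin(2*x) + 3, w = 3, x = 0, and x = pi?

4

The difference (2*sin(2*x) + 3) - (3) = 2*sin(2*x) changes sign at x = pi/2 inside [0, pi], so split the integral there.
∫[0,pi/2] (2*sin(2*x)) dx = 2.
∫[pi/2,pi] (2*sin(2*x)) dx = -2; the area of that piece is 2.
Total area = 2 + 2 = 4.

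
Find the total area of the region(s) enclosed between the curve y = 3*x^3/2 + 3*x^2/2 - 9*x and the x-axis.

253/8

The curve meets the x-axis where 3*x^3/2 + 3*x^2/2 - 9*x = 0, i.e. 3*x*(x - 2)*(x + 3)/2 = 0, at x = -3, 0, 2.
On [-3, 0] the curve lies above the axis; ∫[-3,0] (3*x^3/2 + 3*x^2/2 - 9*x) dx = 189/8, giving area 189/8.
On [0, 2] the curve lies below the axis; ∫[0,2] (3*x^3/2 + 3*x^2/2 - 9*x) dx = -8, giving area 8.
Total area = 189/8 + 8 = 253/8.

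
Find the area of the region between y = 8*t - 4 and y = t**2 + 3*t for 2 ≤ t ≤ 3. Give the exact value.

13/6

On [2, 3], (8*t - 4) - (t**2 + 3*t) = -t**2 + 5*t - 4 is ≥ 0 throughout, so the area is a single integral of |-t**2 + 5*t - 4|.
∫[2,3] (-t**2 + 5*t - 4) dt = 13/6.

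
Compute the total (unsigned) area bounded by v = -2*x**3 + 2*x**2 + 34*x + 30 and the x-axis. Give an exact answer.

1136/3

The curve meets the x-axis where -2*x**3 + 2*x**2 + 34*x + 30 = 0, i.e. -2*(x - 5)*(x + 1)*(x + 3) = 0, at x = -3, -1, 5.
On [-3, -1] the curve lies below the axis; ∫[-3,-1] (-2*x**3 + 2*x**2 + 34*x + 30) dx = -56/3, giving area 56/3.
On [-1, 5] the curve lies above the axis; ∫[-1,5] (-2*x**3 + 2*x**2 + 34*x + 30) dx = 360, giving area 360.
Total area = 56/3 + 360 = 1136/3.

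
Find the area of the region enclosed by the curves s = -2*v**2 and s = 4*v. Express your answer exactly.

8/3

Both boundary curves give s as a function of v, so integrate with respect to v. Setting them equal: -2*v**2 - 4*v = 0, i.e. -2*v*(v + 2) = 0, so they meet at v = -2, 0.
For v in [-2, 0], s = -2*v**2 is on the right; area = ∫[-2,0] (-2*v**2 - 4*v) dv = 8/3.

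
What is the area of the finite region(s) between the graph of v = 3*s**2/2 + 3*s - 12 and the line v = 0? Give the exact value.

54

The curve meets the s-axis where 3*s**2/2 + 3*s - 12 = 0, i.e. 3*(s - 2)*(s + 4)/2 = 0, at s = -4, 2.
On [-4, 2] the curve lies below the axis; ∫[-4,2] (3*s**2/2 + 3*s - 12) ds = -54, giving area 54.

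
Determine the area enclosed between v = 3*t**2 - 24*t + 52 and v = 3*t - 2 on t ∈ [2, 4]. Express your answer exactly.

The difference (3*t**2 - 24*t + 52) - (3*t - 2) = 3*t**2 - 27*t + 54 changes sign at t = 3 inside [2, 4], so split the integral there.
∫[2,3] (3*t**2 - 27*t + 54) dt = 11/2.
∫[3,4] (3*t**2 - 27*t + 54) dt = -7/2; the area of that piece is 7/2.
Total area = 11/2 + 7/2 = 9.

9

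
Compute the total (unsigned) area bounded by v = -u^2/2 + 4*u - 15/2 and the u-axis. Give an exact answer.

The curve meets the u-axis where -u^2/2 + 4*u - 15/2 = 0, i.e. -(u - 5)*(u - 3)/2 = 0, at u = 3, 5.
On [3, 5] the curve lies above the axis; ∫[3,5] (-u^2/2 + 4*u - 15/2) du = 2/3, giving area 2/3.

2/3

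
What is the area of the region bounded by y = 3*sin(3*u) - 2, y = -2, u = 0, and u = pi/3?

On [0, pi/3], (3*sin(3*u) - 2) - (-2) = 3*sin(3*u) is ≥ 0 throughout, so the area is a single integral of |3*sin(3*u)|.
∫[0,pi/3] (3*sin(3*u)) du = 2.

2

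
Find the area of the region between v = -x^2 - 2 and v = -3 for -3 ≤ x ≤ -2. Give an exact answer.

On [-3, -2], (-x^2 - 2) - (-3) = -x^2 + 1 is ≤ 0 throughout, so the area is a single integral of |-x^2 + 1|.
∫[-3,-2] (-x^2 + 1) dx = -16/3; the area of that piece is 16/3.

16/3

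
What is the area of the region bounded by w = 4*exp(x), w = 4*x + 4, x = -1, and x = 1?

On [-1, 1], (4*exp(x)) - (4*x + 4) = -4*x + 4*exp(x) - 4 is ≥ 0 throughout, so the area is a single integral of |-4*x + 4*exp(x) - 4|.
∫[-1,1] (-4*x + 4*exp(x) - 4) dx = -8 - 4*exp(-1) + 4*exp(1).

-8 - 4*exp(-1) + 4*exp(1)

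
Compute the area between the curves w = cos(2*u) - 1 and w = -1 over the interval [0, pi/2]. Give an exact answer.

The difference (cos(2*u) - 1) - (-1) = cos(2*u) changes sign at u = pi/4 inside [0, pi/2], so split the integral there.
∫[0,pi/4] (cos(2*u)) du = 1/2.
∫[pi/4,pi/2] (cos(2*u)) du = -1/2; the area of that piece is 1/2.
Total area = 1/2 + 1/2 = 1.

1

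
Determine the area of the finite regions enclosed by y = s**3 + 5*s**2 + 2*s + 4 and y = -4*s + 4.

37/12

Set the curves equal: s**3 + 5*s**2 + 2*s + 4 = -4*s + 4, so s**3 + 5*s**2 + 6*s = 0, which factors as s*(s + 2)*(s + 3) = 0. The curves meet at s = -3, -2, 0.
On [-3, -2], y = s**3 + 5*s**2 + 2*s + 4 is on top; that piece has area ∫[-3,-2] (s**3 + 5*s**2 + 6*s) ds = 5/12.
On [-2, 0], y = -4*s + 4 is on top; that piece has area ∫[-2,0] (-(s**3 + 5*s**2 + 6*s)) ds = 8/3.
Total enclosed area = 5/12 + 8/3 = 37/12.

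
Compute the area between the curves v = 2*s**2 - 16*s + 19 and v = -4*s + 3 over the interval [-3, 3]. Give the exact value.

404/3

The difference (2*s**2 - 16*s + 19) - (-4*s + 3) = 2*s**2 - 12*s + 16 changes sign at s = 2 inside [-3, 3], so split the integral there.
∫[-3,2] (2*s**2 - 12*s + 16) ds = 400/3.
∫[2,3] (2*s**2 - 12*s + 16) ds = -4/3; the area of that piece is 4/3.
Total area = 400/3 + 4/3 = 404/3.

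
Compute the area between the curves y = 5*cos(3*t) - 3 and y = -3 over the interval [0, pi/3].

The difference (5*cos(3*t) - 3) - (-3) = 5*cos(3*t) changes sign at t = pi/6 inside [0, pi/3], so split the integral there.
∫[0,pi/6] (5*cos(3*t)) dt = 5/3.
∫[pi/6,pi/3] (5*cos(3*t)) dt = -5/3; the area of that piece is 5/3.
Total area = 5/3 + 5/3 = 10/3.

10/3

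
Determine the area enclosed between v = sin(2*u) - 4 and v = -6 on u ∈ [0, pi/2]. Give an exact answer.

1 + pi

On [0, pi/2], (sin(2*u) - 4) - (-6) = sin(2*u) + 2 is ≥ 0 throughout, so the area is a single integral of |sin(2*u) + 2|.
∫[0,pi/2] (sin(2*u) + 2) du = 1 + pi.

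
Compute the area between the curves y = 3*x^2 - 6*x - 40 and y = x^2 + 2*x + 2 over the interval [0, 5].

On [0, 5], (3*x^2 - 6*x - 40) - (x^2 + 2*x + 2) = 2*x^2 - 8*x - 42 is ≤ 0 throughout, so the area is a single integral of |2*x^2 - 8*x - 42|.
∫[0,5] (2*x^2 - 8*x - 42) dx = -680/3; the area of that piece is 680/3.

680/3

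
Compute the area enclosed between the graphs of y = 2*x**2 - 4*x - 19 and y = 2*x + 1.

343/3

Set the curves equal: 2*x**2 - 4*x - 19 = 2*x + 1, so 2*x**2 - 6*x - 20 = 0, which factors as 2*(x - 5)*(x + 2) = 0. The curves meet at x = -2, 5.
On [-2, 5], y = 2*x + 1 is on top; that piece has area ∫[-2,5] (-(2*x**2 - 6*x - 20)) dx = 343/3.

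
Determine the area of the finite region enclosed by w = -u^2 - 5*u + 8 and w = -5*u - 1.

Set the curves equal: -u^2 - 5*u + 8 = -5*u - 1, so -u^2 + 9 = 0, which factors as -(u - 3)*(u + 3) = 0. The curves meet at u = -3, 3.
On [-3, 3], w = -u^2 - 5*u + 8 is on top; that piece has area ∫[-3,3] (-u^2 + 9) du = 36.

36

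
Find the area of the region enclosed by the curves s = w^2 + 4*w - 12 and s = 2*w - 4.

36

Both boundary curves give s as a function of w, so integrate with respect to w. Setting them equal: w^2 + 2*w - 8 = 0, i.e. (w - 2)*(w + 4) = 0, so they meet at w = -4, 2.
For w in [-4, 2], s = w^2 + 4*w - 12 is on the left; area = ∫[-4,2] (-(w^2 + 2*w - 8)) dw = 36.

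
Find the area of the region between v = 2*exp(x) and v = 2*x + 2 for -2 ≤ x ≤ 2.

-8 - 2*exp(-2) + 2*exp(2)

On [-2, 2], (2*exp(x)) - (2*x + 2) = -2*x + 2*exp(x) - 2 is ≥ 0 throughout, so the area is a single integral of |-2*x + 2*exp(x) - 2|.
∫[-2,2] (-2*x + 2*exp(x) - 2) dx = -8 - 2*exp(-2) + 2*exp(2).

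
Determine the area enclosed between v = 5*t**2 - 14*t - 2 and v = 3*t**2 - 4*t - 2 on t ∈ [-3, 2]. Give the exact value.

The difference (5*t**2 - 14*t - 2) - (3*t**2 - 4*t - 2) = 2*t**2 - 10*t changes sign at t = 0 inside [-3, 2], so split the integral there.
∫[-3,0] (2*t**2 - 10*t) dt = 63.
∫[0,2] (2*t**2 - 10*t) dt = -44/3; the area of that piece is 44/3.
Total area = 63 + 44/3 = 233/3.

233/3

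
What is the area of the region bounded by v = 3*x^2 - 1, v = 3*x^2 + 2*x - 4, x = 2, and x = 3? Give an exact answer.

On [2, 3], (3*x^2 - 1) - (3*x^2 + 2*x - 4) = -2*x + 3 is ≤ 0 throughout, so the area is a single integral of |-2*x + 3|.
∫[2,3] (-2*x + 3) dx = -2; the area of that piece is 2.

2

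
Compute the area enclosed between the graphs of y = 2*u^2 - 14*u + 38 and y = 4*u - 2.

Set the curves equal: 2*u^2 - 14*u + 38 = 4*u - 2, so 2*u^2 - 18*u + 40 = 0, which factors as 2*(u - 5)*(u - 4) = 0. The curves meet at u = 4, 5.
On [4, 5], y = 4*u - 2 is on top; that piece has area ∫[4,5] (-(2*u^2 - 18*u + 40)) du = 1/3.

1/3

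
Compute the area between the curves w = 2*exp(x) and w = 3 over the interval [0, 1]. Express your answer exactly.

The difference (2*exp(x)) - (3) = 2*exp(x) - 3 changes sign at x = log(3/2) inside [0, 1], so split the integral there.
∫[0,log(3/2)] (2*exp(x) - 3) dx = log(8/27) + 1; the area of that piece is -1 + log(27/8).
∫[log(3/2),1] (2*exp(x) - 3) dx = -6 - 3*log(2) + 3*log(3) + 2*exp(1).
Total area = (-1 + log(27/8)) + (-6 - 3*log(2) + 3*log(3) + 2*exp(1)) = -7 - 6*log(2) + 2*exp(1) + 6*log(3).

-7 - 6*log(2) + 2*exp(1) + 6*log(3)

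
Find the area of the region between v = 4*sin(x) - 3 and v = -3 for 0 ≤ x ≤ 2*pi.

The difference (4*sin(x) - 3) - (-3) = 4*sin(x) changes sign at x = pi inside [0, 2*pi], so split the integral there.
∫[0,pi] (4*sin(x)) dx = 8.
∫[pi,2*pi] (4*sin(x)) dx = -8; the area of that piece is 8.
Total area = 8 + 8 = 16.

16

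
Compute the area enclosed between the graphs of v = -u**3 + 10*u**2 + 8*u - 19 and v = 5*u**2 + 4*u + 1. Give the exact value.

937/12

Set the curves equal: -u**3 + 10*u**2 + 8*u - 19 = 5*u**2 + 4*u + 1, so -u**3 + 5*u**2 + 4*u - 20 = 0, which factors as -(u - 5)*(u - 2)*(u + 2) = 0. The curves meet at u = -2, 2, 5.
On [-2, 2], v = 5*u**2 + 4*u + 1 is on top; that piece has area ∫[-2,2] (-(-u**3 + 5*u**2 + 4*u - 20)) du = 160/3.
On [2, 5], v = -u**3 + 10*u**2 + 8*u - 19 is on top; that piece has area ∫[2,5] (-u**3 + 5*u**2 + 4*u - 20) du = 99/4.
Total enclosed area = 160/3 + 99/4 = 937/12.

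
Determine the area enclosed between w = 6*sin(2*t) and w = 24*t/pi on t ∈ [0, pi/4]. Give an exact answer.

3 - 3*pi/4

On [0, pi/4], (6*sin(2*t)) - (24*t/pi) = -24*t/pi + 6*sin(2*t) is ≥ 0 throughout, so the area is a single integral of |-24*t/pi + 6*sin(2*t)|.
∫[0,pi/4] (-24*t/pi + 6*sin(2*t)) dt = 3 - 3*pi/4.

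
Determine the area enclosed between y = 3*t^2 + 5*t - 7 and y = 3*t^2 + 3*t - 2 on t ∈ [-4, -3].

12

On [-4, -3], (3*t^2 + 5*t - 7) - (3*t^2 + 3*t - 2) = 2*t - 5 is ≤ 0 throughout, so the area is a single integral of |2*t - 5|.
∫[-4,-3] (2*t - 5) dt = -12; the area of that piece is 12.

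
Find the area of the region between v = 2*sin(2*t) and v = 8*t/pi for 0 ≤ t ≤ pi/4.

1 - pi/4

On [0, pi/4], (2*sin(2*t)) - (8*t/pi) = -8*t/pi + 2*sin(2*t) is ≥ 0 throughout, so the area is a single integral of |-8*t/pi + 2*sin(2*t)|.
∫[0,pi/4] (-8*t/pi + 2*sin(2*t)) dt = 1 - pi/4.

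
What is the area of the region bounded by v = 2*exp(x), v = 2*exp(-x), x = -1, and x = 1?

The difference (2*exp(x)) - (2*exp(-x)) = 2*exp(x) - 2*exp(-x) changes sign at x = 0 inside [-1, 1], so split the integral there.
∫[-1,0] (2*exp(x) - 2*exp(-x)) dx = -2*exp(1) - 2*exp(-1) + 4; the area of that piece is -4 + 2*exp(-1) + 2*exp(1).
∫[0,1] (2*exp(x) - 2*exp(-x)) dx = -4 + 2*exp(-1) + 2*exp(1).
Total area = (-4 + 2*exp(-1) + 2*exp(1)) + (-4 + 2*exp(-1) + 2*exp(1)) = -8 + 4*exp(-1) + 4*exp(1).

-8 + 4*exp(-1) + 4*exp(1)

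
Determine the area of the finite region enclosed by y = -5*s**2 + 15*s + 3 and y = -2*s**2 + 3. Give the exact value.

Set the curves equal: -5*s**2 + 15*s + 3 = -2*s**2 + 3, so -3*s**2 + 15*s = 0, which factors as -3*s*(s - 5) = 0. The curves meet at s = 0, 5.
On [0, 5], y = -5*s**2 + 15*s + 3 is on top; that piece has area ∫[0,5] (-3*s**2 + 15*s) ds = 125/2.

125/2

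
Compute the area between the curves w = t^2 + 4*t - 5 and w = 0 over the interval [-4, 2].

110/3

The difference (t^2 + 4*t - 5) - (0) = t^2 + 4*t - 5 changes sign at t = 1 inside [-4, 2], so split the integral there.
∫[-4,1] (t^2 + 4*t - 5) dt = -100/3; the area of that piece is 100/3.
∫[1,2] (t^2 + 4*t - 5) dt = 10/3.
Total area = 100/3 + 10/3 = 110/3.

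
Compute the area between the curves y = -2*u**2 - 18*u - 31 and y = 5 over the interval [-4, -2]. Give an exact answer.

The difference (-2*u**2 - 18*u - 31) - (5) = -2*u**2 - 18*u - 36 changes sign at u = -3 inside [-4, -2], so split the integral there.
∫[-4,-3] (-2*u**2 - 18*u - 36) du = 7/3.
∫[-3,-2] (-2*u**2 - 18*u - 36) du = -11/3; the area of that piece is 11/3.
Total area = 7/3 + 11/3 = 6.

6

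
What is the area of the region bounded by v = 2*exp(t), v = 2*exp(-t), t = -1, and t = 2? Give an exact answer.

-8 + 2*exp(-2) + 2*exp(-1) + 2*exp(1) + 2*exp(2)

The difference (2*exp(t)) - (2*exp(-t)) = 2*exp(t) - 2*exp(-t) changes sign at t = 0 inside [-1, 2], so split the integral there.
∫[-1,0] (2*exp(t) - 2*exp(-t)) dt = -2*exp(1) - 2*exp(-1) + 4; the area of that piece is -4 + 2*exp(-1) + 2*exp(1).
∫[0,2] (2*exp(t) - 2*exp(-t)) dt = -4 + 2*exp(-2) + 2*exp(2).
Total area = (-4 + 2*exp(-1) + 2*exp(1)) + (-4 + 2*exp(-2) + 2*exp(2)) = -8 + 2*exp(-2) + 2*exp(-1) + 2*exp(1) + 2*exp(2).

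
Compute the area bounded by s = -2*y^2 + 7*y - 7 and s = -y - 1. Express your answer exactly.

Both boundary curves give s as a function of y, so integrate with respect to y. Setting them equal: -2*y^2 + 8*y - 6 = 0, i.e. -2*(y - 3)*(y - 1) = 0, so they meet at y = 1, 3.
For y in [1, 3], s = -2*y^2 + 7*y - 7 is on the right; area = ∫[1,3] (-2*y^2 + 8*y - 6) dy = 8/3.

8/3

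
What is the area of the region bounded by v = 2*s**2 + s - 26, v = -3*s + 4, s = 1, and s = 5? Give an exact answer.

The difference (2*s**2 + s - 26) - (-3*s + 4) = 2*s**2 + 4*s - 30 changes sign at s = 3 inside [1, 5], so split the integral there.
∫[1,3] (2*s**2 + 4*s - 30) ds = -80/3; the area of that piece is 80/3.
∫[3,5] (2*s**2 + 4*s - 30) ds = 112/3.
Total area = 80/3 + 112/3 = 64.

64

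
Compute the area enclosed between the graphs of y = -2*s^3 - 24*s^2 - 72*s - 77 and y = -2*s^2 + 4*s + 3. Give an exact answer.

Set the curves equal: -2*s^3 - 24*s^2 - 72*s - 77 = -2*s^2 + 4*s + 3, so -2*s^3 - 22*s^2 - 76*s - 80 = 0, which factors as -2*(s + 2)*(s + 4)*(s + 5) = 0. The curves meet at s = -5, -4, -2.
On [-5, -4], y = -2*s^2 + 4*s + 3 is on top; that piece has area ∫[-5,-4] (-(-2*s^3 - 22*s^2 - 76*s - 80)) ds = 5/6.
On [-4, -2], y = -2*s^3 - 24*s^2 - 72*s - 77 is on top; that piece has area ∫[-4,-2] (-2*s^3 - 22*s^2 - 76*s - 80) ds = 16/3.
Total enclosed area = 5/6 + 16/3 = 37/6.

37/6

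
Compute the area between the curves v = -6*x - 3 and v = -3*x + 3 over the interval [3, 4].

33/2

On [3, 4], (-6*x - 3) - (-3*x + 3) = -3*x - 6 is ≤ 0 throughout, so the area is a single integral of |-3*x - 6|.
∫[3,4] (-3*x - 6) dx = -33/2; the area of that piece is 33/2.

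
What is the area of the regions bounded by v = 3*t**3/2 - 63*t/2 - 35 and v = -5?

Set the curves equal: 3*t**3/2 - 63*t/2 - 35 = -5, so 3*t**3/2 - 63*t/2 - 30 = 0, which factors as 3*(t - 5)*(t + 1)*(t + 4)/2 = 0. The curves meet at t = -4, -1, 5.
On [-4, -1], v = 3*t**3/2 - 63*t/2 - 35 is on top; that piece has area ∫[-4,-1] (3*t**3/2 - 63*t/2 - 30) dt = 405/8.
On [-1, 5], v = -5 is on top; that piece has area ∫[-1,5] (-(3*t**3/2 - 63*t/2 - 30)) dt = 324.
Total enclosed area = 405/8 + 324 = 2997/8.

2997/8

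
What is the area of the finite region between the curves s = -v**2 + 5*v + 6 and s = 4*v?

125/6

Both boundary curves give s as a function of v, so integrate with respect to v. Setting them equal: -v**2 + v + 6 = 0, i.e. -(v - 3)*(v + 2) = 0, so they meet at v = -2, 3.
For v in [-2, 3], s = -v**2 + 5*v + 6 is on the right; area = ∫[-2,3] (-v**2 + v + 6) dv = 125/6.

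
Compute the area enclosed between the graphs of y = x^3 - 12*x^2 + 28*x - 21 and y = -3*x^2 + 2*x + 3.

1/2

Set the curves equal: x^3 - 12*x^2 + 28*x - 21 = -3*x^2 + 2*x + 3, so x^3 - 9*x^2 + 26*x - 24 = 0, which factors as (x - 4)*(x - 3)*(x - 2) = 0. The curves meet at x = 2, 3, 4.
On [2, 3], y = x^3 - 12*x^2 + 28*x - 21 is on top; that piece has area ∫[2,3] (x^3 - 9*x^2 + 26*x - 24) dx = 1/4.
On [3, 4], y = -3*x^2 + 2*x + 3 is on top; that piece has area ∫[3,4] (-(x^3 - 9*x^2 + 26*x - 24)) dx = 1/4.
Total enclosed area = 1/4 + 1/4 = 1/2.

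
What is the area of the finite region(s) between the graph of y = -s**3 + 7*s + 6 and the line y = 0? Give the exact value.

131/4

The curve meets the s-axis where -s**3 + 7*s + 6 = 0, i.e. -(s - 3)*(s + 1)*(s + 2) = 0, at s = -2, -1, 3.
On [-2, -1] the curve lies below the axis; ∫[-2,-1] (-s**3 + 7*s + 6) ds = -3/4, giving area 3/4.
On [-1, 3] the curve lies above the axis; ∫[-1,3] (-s**3 + 7*s + 6) ds = 32, giving area 32.
Total area = 3/4 + 32 = 131/4.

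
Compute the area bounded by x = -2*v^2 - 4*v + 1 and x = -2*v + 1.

Both boundary curves give x as a function of v, so integrate with respect to v. Setting them equal: -2*v^2 - 2*v = 0, i.e. -2*v*(v + 1) = 0, so they meet at v = -1, 0.
For v in [-1, 0], x = -2*v^2 - 4*v + 1 is on the right; area = ∫[-1,0] (-2*v^2 - 2*v) dv = 1/3.

1/3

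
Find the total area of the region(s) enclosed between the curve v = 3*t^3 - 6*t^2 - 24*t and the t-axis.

148

The curve meets the t-axis where 3*t^3 - 6*t^2 - 24*t = 0, i.e. 3*t*(t - 4)*(t + 2) = 0, at t = -2, 0, 4.
On [-2, 0] the curve lies above the axis; ∫[-2,0] (3*t^3 - 6*t^2 - 24*t) dt = 20, giving area 20.
On [0, 4] the curve lies below the axis; ∫[0,4] (3*t^3 - 6*t^2 - 24*t) dt = -128, giving area 128.
Total area = 20 + 128 = 148.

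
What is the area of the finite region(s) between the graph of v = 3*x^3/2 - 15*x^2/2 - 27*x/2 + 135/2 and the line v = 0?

The curve meets the x-axis where 3*x^3/2 - 15*x^2/2 - 27*x/2 + 135/2 = 0, i.e. 3*(x - 5)*(x - 3)*(x + 3)/2 = 0, at x = -3, 3, 5.
On [-3, 3] the curve lies above the axis; ∫[-3,3] (3*x^3/2 - 15*x^2/2 - 27*x/2 + 135/2) dx = 270, giving area 270.
On [3, 5] the curve lies below the axis; ∫[3,5] (3*x^3/2 - 15*x^2/2 - 27*x/2 + 135/2) dx = -14, giving area 14.
Total area = 270 + 14 = 284.

284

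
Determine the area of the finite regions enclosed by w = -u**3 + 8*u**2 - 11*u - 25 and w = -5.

443/6

Set the curves equal: -u**3 + 8*u**2 - 11*u - 25 = -5, so -u**3 + 8*u**2 - 11*u - 20 = 0, which factors as -(u - 5)*(u - 4)*(u + 1) = 0. The curves meet at u = -1, 4, 5.
On [-1, 4], w = -5 is on top; that piece has area ∫[-1,4] (-(-u**3 + 8*u**2 - 11*u - 20)) du = 875/12.
On [4, 5], w = -u**3 + 8*u**2 - 11*u - 25 is on top; that piece has area ∫[4,5] (-u**3 + 8*u**2 - 11*u - 20) du = 11/12.
Total enclosed area = 875/12 + 11/12 = 443/6.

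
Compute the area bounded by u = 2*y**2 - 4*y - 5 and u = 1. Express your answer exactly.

Both boundary curves give u as a function of y, so integrate with respect to y. Setting them equal: 2*y**2 - 4*y - 6 = 0, i.e. 2*(y - 3)*(y + 1) = 0, so they meet at y = -1, 3.
For y in [-1, 3], u = 2*y**2 - 4*y - 5 is on the left; area = ∫[-1,3] (-(2*y**2 - 4*y - 6)) dy = 64/3.

64/3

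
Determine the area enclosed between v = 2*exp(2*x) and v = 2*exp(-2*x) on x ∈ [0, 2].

-2 + exp(-4) + exp(4)

On [0, 2], (2*exp(2*x)) - (2*exp(-2*x)) = 2*exp(2*x) - 2*exp(-2*x) is ≥ 0 throughout, so the area is a single integral of |2*exp(2*x) - 2*exp(-2*x)|.
∫[0,2] (2*exp(2*x) - 2*exp(-2*x)) dx = -2 + exp(-4) + exp(4).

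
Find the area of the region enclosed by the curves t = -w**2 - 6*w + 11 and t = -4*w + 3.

Both boundary curves give t as a function of w, so integrate with respect to w. Setting them equal: -w**2 - 2*w + 8 = 0, i.e. -(w - 2)*(w + 4) = 0, so they meet at w = -4, 2.
For w in [-4, 2], t = -w**2 - 6*w + 11 is on the right; area = ∫[-4,2] (-w**2 - 2*w + 8) dw = 36.

36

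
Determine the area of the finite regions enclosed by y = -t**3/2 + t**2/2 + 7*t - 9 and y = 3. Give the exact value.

Set the curves equal: -t**3/2 + t**2/2 + 7*t - 9 = 3, so -t**3/2 + t**2/2 + 7*t - 12 = 0, which factors as -(t - 3)*(t - 2)*(t + 4)/2 = 0. The curves meet at t = -4, 2, 3.
On [-4, 2], y = 3 is on top; that piece has area ∫[-4,2] (-(-t**3/2 + t**2/2 + 7*t - 12)) dt = 72.
On [2, 3], y = -t**3/2 + t**2/2 + 7*t - 9 is on top; that piece has area ∫[2,3] (-t**3/2 + t**2/2 + 7*t - 12) dt = 13/24.
Total enclosed area = 72 + 13/24 = 1741/24.

1741/24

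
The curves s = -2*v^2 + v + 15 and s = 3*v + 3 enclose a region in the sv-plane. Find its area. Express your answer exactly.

125/3

Both boundary curves give s as a function of v, so integrate with respect to v. Setting them equal: -2*v^2 - 2*v + 12 = 0, i.e. -2*(v - 2)*(v + 3) = 0, so they meet at v = -3, 2.
For v in [-3, 2], s = -2*v^2 + v + 15 is on the right; area = ∫[-3,2] (-2*v^2 - 2*v + 12) dv = 125/3.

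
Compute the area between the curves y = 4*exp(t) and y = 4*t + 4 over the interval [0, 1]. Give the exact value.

On [0, 1], (4*exp(t)) - (4*t + 4) = -4*t + 4*exp(t) - 4 is ≥ 0 throughout, so the area is a single integral of |-4*t + 4*exp(t) - 4|.
∫[0,1] (-4*t + 4*exp(t) - 4) dt = -10 + 4*exp(1).

-10 + 4*exp(1)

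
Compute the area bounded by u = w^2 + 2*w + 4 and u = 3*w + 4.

Both boundary curves give u as a function of w, so integrate with respect to w. Setting them equal: w^2 - w = 0, i.e. w*(w - 1) = 0, so they meet at w = 0, 1.
For w in [0, 1], u = w^2 + 2*w + 4 is on the left; area = ∫[0,1] (-(w^2 - w)) dw = 1/6.

1/6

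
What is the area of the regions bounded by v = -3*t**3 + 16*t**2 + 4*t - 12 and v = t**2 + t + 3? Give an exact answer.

Set the curves equal: -3*t**3 + 16*t**2 + 4*t - 12 = t**2 + t + 3, so -3*t**3 + 15*t**2 + 3*t - 15 = 0, which factors as -3*(t - 5)*(t - 1)*(t + 1) = 0. The curves meet at t = -1, 1, 5.
On [-1, 1], v = t**2 + t + 3 is on top; that piece has area ∫[-1,1] (-(-3*t**3 + 15*t**2 + 3*t - 15)) dt = 20.
On [1, 5], v = -3*t**3 + 16*t**2 + 4*t - 12 is on top; that piece has area ∫[1,5] (-3*t**3 + 15*t**2 + 3*t - 15) dt = 128.
Total enclosed area = 20 + 128 = 148.

148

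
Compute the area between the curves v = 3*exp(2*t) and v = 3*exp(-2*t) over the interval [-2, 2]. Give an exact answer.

-6 + 3*exp(-4) + 3*exp(4)

The difference (3*exp(2*t)) - (3*exp(-2*t)) = 3*exp(2*t) - 3*exp(-2*t) changes sign at t = 0 inside [-2, 2], so split the integral there.
∫[-2,0] (3*exp(2*t) - 3*exp(-2*t)) dt = -3*exp(4)/2 - 3*exp(-4)/2 + 3; the area of that piece is -3 + 3*exp(-4)/2 + 3*exp(4)/2.
∫[0,2] (3*exp(2*t) - 3*exp(-2*t)) dt = -3 + 3*exp(-4)/2 + 3*exp(4)/2.
Total area = (-3 + 3*exp(-4)/2 + 3*exp(4)/2) + (-3 + 3*exp(-4)/2 + 3*exp(4)/2) = -6 + 3*exp(-4) + 3*exp(4).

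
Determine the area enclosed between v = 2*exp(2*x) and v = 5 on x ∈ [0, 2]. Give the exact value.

-14 - 11*log(2)/2 + log(10)/2 + 9*log(5)/2 + exp(4)

The difference (2*exp(2*x)) - (5) = 2*exp(2*x) - 5 changes sign at x = -log(2)/2 + log(5)/2 inside [0, 2], so split the integral there.
∫[0,-log(2)/2 + log(5)/2] (2*exp(2*x) - 5) dx = log(4*sqrt(10)/125) + 3/2; the area of that piece is -3/2 + log(25*sqrt(10)/8).
∫[-log(2)/2 + log(5)/2,2] (2*exp(2*x) - 5) dx = -25/2 - 5*log(2)/2 + 5*log(5)/2 + exp(4).
Total area = (-3/2 + log(25*sqrt(10)/8)) + (-25/2 - 5*log(2)/2 + 5*log(5)/2 + exp(4)) = -14 - 11*log(2)/2 + log(10)/2 + 9*log(5)/2 + exp(4).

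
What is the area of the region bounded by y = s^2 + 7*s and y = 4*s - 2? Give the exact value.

1/6

Set the curves equal: s^2 + 7*s = 4*s - 2, so s^2 + 3*s + 2 = 0, which factors as (s + 1)*(s + 2) = 0. The curves meet at s = -2, -1.
On [-2, -1], y = 4*s - 2 is on top; that piece has area ∫[-2,-1] (-(s^2 + 3*s + 2)) ds = 1/6.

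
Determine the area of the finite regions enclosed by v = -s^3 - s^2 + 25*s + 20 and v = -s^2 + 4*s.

999/4

Set the curves equal: -s^3 - s^2 + 25*s + 20 = -s^2 + 4*s, so -s^3 + 21*s + 20 = 0, which factors as -(s - 5)*(s + 1)*(s + 4) = 0. The curves meet at s = -4, -1, 5.
On [-4, -1], v = -s^2 + 4*s is on top; that piece has area ∫[-4,-1] (-(-s^3 + 21*s + 20)) ds = 135/4.
On [-1, 5], v = -s^3 - s^2 + 25*s + 20 is on top; that piece has area ∫[-1,5] (-s^3 + 21*s + 20) ds = 216.
Total enclosed area = 135/4 + 216 = 999/4.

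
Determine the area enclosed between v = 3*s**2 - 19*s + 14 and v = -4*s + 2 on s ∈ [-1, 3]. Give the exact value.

The difference (3*s**2 - 19*s + 14) - (-4*s + 2) = 3*s**2 - 15*s + 12 changes sign at s = 1 inside [-1, 3], so split the integral there.
∫[-1,1] (3*s**2 - 15*s + 12) ds = 26.
∫[1,3] (3*s**2 - 15*s + 12) ds = -10; the area of that piece is 10.
Total area = 26 + 10 = 36.

36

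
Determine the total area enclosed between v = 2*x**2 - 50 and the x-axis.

The curve meets the x-axis where 2*x**2 - 50 = 0, i.e. 2*(x - 5)*(x + 5) = 0, at x = -5, 5.
On [-5, 5] the curve lies below the axis; ∫[-5,5] (2*x**2 - 50) dx = -1000/3, giving area 1000/3.

1000/3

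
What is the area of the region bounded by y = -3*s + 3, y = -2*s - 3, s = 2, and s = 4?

6

On [2, 4], (-3*s + 3) - (-2*s - 3) = -s + 6 is ≥ 0 throughout, so the area is a single integral of |-s + 6|.
∫[2,4] (-s + 6) ds = 6.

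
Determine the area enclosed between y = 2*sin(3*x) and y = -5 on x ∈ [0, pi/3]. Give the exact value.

4/3 + 5*pi/3

On [0, pi/3], (2*sin(3*x)) - (-5) = 2*sin(3*x) + 5 is ≥ 0 throughout, so the area is a single integral of |2*sin(3*x) + 5|.
∫[0,pi/3] (2*sin(3*x) + 5) dx = 4/3 + 5*pi/3.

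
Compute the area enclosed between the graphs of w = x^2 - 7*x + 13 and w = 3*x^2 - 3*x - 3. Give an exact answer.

Set the curves equal: x^2 - 7*x + 13 = 3*x^2 - 3*x - 3, so -2*x^2 - 4*x + 16 = 0, which factors as -2*(x - 2)*(x + 4) = 0. The curves meet at x = -4, 2.
On [-4, 2], w = x^2 - 7*x + 13 is on top; that piece has area ∫[-4,2] (-2*x^2 - 4*x + 16) dx = 72.

72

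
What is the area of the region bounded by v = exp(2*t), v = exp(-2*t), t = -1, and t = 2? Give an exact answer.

-2 + exp(-4)/2 + exp(-2)/2 + exp(2)/2 + exp(4)/2

The difference (exp(2*t)) - (exp(-2*t)) = exp(2*t) - exp(-2*t) changes sign at t = 0 inside [-1, 2], so split the integral there.
∫[-1,0] (exp(2*t) - exp(-2*t)) dt = -exp(2)/2 - exp(-2)/2 + 1; the area of that piece is -1 + exp(-2)/2 + exp(2)/2.
∫[0,2] (exp(2*t) - exp(-2*t)) dt = -1 + exp(-4)/2 + exp(4)/2.
Total area = (-1 + exp(-2)/2 + exp(2)/2) + (-1 + exp(-4)/2 + exp(4)/2) = -2 + exp(-4)/2 + exp(-2)/2 + exp(2)/2 + exp(4)/2.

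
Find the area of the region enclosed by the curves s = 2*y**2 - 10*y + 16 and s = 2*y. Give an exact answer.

Both boundary curves give s as a function of y, so integrate with respect to y. Setting them equal: 2*y**2 - 12*y + 16 = 0, i.e. 2*(y - 4)*(y - 2) = 0, so they meet at y = 2, 4.
For y in [2, 4], s = 2*y**2 - 10*y + 16 is on the left; area = ∫[2,4] (-(2*y**2 - 12*y + 16)) dy = 8/3.

8/3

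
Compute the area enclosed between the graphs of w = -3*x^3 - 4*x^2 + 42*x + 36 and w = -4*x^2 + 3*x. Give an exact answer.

Set the curves equal: -3*x^3 - 4*x^2 + 42*x + 36 = -4*x^2 + 3*x, so -3*x^3 + 39*x + 36 = 0, which factors as -3*(x - 4)*(x + 1)*(x + 3) = 0. The curves meet at x = -3, -1, 4.
On [-3, -1], w = -4*x^2 + 3*x is on top; that piece has area ∫[-3,-1] (-(-3*x^3 + 39*x + 36)) dx = 24.
On [-1, 4], w = -3*x^3 - 4*x^2 + 42*x + 36 is on top; that piece has area ∫[-1,4] (-3*x^3 + 39*x + 36) dx = 1125/4.
Total enclosed area = 24 + 1125/4 = 1221/4.

1221/4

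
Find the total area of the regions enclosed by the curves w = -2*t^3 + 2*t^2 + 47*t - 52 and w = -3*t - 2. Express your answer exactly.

Set the curves equal: -2*t^3 + 2*t^2 + 47*t - 52 = -3*t - 2, so -2*t^3 + 2*t^2 + 50*t - 50 = 0, which factors as -2*(t - 5)*(t - 1)*(t + 5) = 0. The curves meet at t = -5, 1, 5.
On [-5, 1], w = -3*t - 2 is on top; that piece has area ∫[-5,1] (-(-2*t^3 + 2*t^2 + 50*t - 50)) dt = 504.
On [1, 5], w = -2*t^3 + 2*t^2 + 47*t - 52 is on top; that piece has area ∫[1,5] (-2*t^3 + 2*t^2 + 50*t - 50) dt = 512/3.
Total enclosed area = 504 + 512/3 = 2024/3.

2024/3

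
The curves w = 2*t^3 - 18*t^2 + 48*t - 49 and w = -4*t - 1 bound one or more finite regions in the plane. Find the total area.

Set the curves equal: 2*t^3 - 18*t^2 + 48*t - 49 = -4*t - 1, so 2*t^3 - 18*t^2 + 52*t - 48 = 0, which factors as 2*(t - 4)*(t - 3)*(t - 2) = 0. The curves meet at t = 2, 3, 4.
On [2, 3], w = 2*t^3 - 18*t^2 + 48*t - 49 is on top; that piece has area ∫[2,3] (2*t^3 - 18*t^2 + 52*t - 48) dt = 1/2.
On [3, 4], w = -4*t - 1 is on top; that piece has area ∫[3,4] (-(2*t^3 - 18*t^2 + 52*t - 48)) dt = 1/2.
Total enclosed area = 1/2 + 1/2 = 1.

1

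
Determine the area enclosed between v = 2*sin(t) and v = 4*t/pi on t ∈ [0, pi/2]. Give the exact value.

2 - pi/2

On [0, pi/2], (2*sin(t)) - (4*t/pi) = -4*t/pi + 2*sin(t) is ≥ 0 throughout, so the area is a single integral of |-4*t/pi + 2*sin(t)|.
∫[0,pi/2] (-4*t/pi + 2*sin(t)) dt = 2 - pi/2.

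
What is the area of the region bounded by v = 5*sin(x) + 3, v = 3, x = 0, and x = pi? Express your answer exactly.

10

On [0, pi], (5*sin(x) + 3) - (3) = 5*sin(x) is ≥ 0 throughout, so the area is a single integral of |5*sin(x)|.
∫[0,pi] (5*sin(x)) dx = 10.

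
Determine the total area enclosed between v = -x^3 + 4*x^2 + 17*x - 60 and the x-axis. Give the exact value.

The curve meets the x-axis where -x^3 + 4*x^2 + 17*x - 60 = 0, i.e. -(x - 5)*(x - 3)*(x + 4) = 0, at x = -4, 3, 5.
On [-4, 3] the curve lies below the axis; ∫[-4,3] (-x^3 + 4*x^2 + 17*x - 60) dx = -3773/12, giving area 3773/12.
On [3, 5] the curve lies above the axis; ∫[3,5] (-x^3 + 4*x^2 + 17*x - 60) dx = 32/3, giving area 32/3.
Total area = 3773/12 + 32/3 = 3901/12.

3901/12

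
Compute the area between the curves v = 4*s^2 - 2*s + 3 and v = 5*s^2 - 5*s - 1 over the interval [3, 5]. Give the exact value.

The difference (4*s^2 - 2*s + 3) - (5*s^2 - 5*s - 1) = -s^2 + 3*s + 4 changes sign at s = 4 inside [3, 5], so split the integral there.
∫[3,4] (-s^2 + 3*s + 4) ds = 13/6.
∫[4,5] (-s^2 + 3*s + 4) ds = -17/6; the area of that piece is 17/6.
Total area = 13/6 + 17/6 = 5.

5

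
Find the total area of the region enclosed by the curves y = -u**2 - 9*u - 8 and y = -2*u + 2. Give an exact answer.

9/2

Set the curves equal: -u**2 - 9*u - 8 = -2*u + 2, so -u**2 - 7*u - 10 = 0, which factors as -(u + 2)*(u + 5) = 0. The curves meet at u = -5, -2.
On [-5, -2], y = -u**2 - 9*u - 8 is on top; that piece has area ∫[-5,-2] (-u**2 - 7*u - 10) du = 9/2.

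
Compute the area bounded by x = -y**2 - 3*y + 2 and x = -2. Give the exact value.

125/6

Both boundary curves give x as a function of y, so integrate with respect to y. Setting them equal: -y**2 - 3*y + 4 = 0, i.e. -(y - 1)*(y + 4) = 0, so they meet at y = -4, 1.
For y in [-4, 1], x = -y**2 - 3*y + 2 is on the right; area = ∫[-4,1] (-y**2 - 3*y + 4) dy = 125/6.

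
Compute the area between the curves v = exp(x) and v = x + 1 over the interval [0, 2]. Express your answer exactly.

On [0, 2], (exp(x)) - (x + 1) = -x + exp(x) - 1 is ≥ 0 throughout, so the area is a single integral of |-x + exp(x) - 1|.
∫[0,2] (-x + exp(x) - 1) dx = -5 + exp(2).

-5 + exp(2)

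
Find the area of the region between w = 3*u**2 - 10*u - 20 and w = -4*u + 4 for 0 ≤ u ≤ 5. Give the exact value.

90

The difference (3*u**2 - 10*u - 20) - (-4*u + 4) = 3*u**2 - 6*u - 24 changes sign at u = 4 inside [0, 5], so split the integral there.
∫[0,4] (3*u**2 - 6*u - 24) du = -80; the area of that piece is 80.
∫[4,5] (3*u**2 - 6*u - 24) du = 10.
Total area = 80 + 10 = 90.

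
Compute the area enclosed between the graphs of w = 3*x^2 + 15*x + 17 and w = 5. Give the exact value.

Set the curves equal: 3*x^2 + 15*x + 17 = 5, so 3*x^2 + 15*x + 12 = 0, which factors as 3*(x + 1)*(x + 4) = 0. The curves meet at x = -4, -1.
On [-4, -1], w = 5 is on top; that piece has area ∫[-4,-1] (-(3*x^2 + 15*x + 12)) dx = 27/2.

27/2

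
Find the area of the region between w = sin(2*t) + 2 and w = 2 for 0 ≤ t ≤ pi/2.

On [0, pi/2], (sin(2*t) + 2) - (2) = sin(2*t) is ≥ 0 throughout, so the area is a single integral of |sin(2*t)|.
∫[0,pi/2] (sin(2*t)) dt = 1.

1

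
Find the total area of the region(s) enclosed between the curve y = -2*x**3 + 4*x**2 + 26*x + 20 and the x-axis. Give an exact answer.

1741/6

The curve meets the x-axis where -2*x**3 + 4*x**2 + 26*x + 20 = 0, i.e. -2*(x - 5)*(x + 1)*(x + 2) = 0, at x = -2, -1, 5.
On [-2, -1] the curve lies below the axis; ∫[-2,-1] (-2*x**3 + 4*x**2 + 26*x + 20) dx = -13/6, giving area 13/6.
On [-1, 5] the curve lies above the axis; ∫[-1,5] (-2*x**3 + 4*x**2 + 26*x + 20) dx = 288, giving area 288.
Total area = 13/6 + 288 = 1741/6.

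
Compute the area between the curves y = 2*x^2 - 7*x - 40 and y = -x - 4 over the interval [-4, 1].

111

The difference (2*x^2 - 7*x - 40) - (-x - 4) = 2*x^2 - 6*x - 36 changes sign at x = -3 inside [-4, 1], so split the integral there.
∫[-4,-3] (2*x^2 - 6*x - 36) dx = 29/3.
∫[-3,1] (2*x^2 - 6*x - 36) dx = -304/3; the area of that piece is 304/3.
Total area = 29/3 + 304/3 = 111.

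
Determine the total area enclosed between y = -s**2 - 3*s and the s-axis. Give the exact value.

The curve meets the s-axis where -s**2 - 3*s = 0, i.e. -s*(s + 3) = 0, at s = -3, 0.
On [-3, 0] the curve lies above the axis; ∫[-3,0] (-s**2 - 3*s) ds = 9/2, giving area 9/2.

9/2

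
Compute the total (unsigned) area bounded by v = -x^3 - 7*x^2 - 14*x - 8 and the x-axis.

37/12

The curve meets the x-axis where -x^3 - 7*x^2 - 14*x - 8 = 0, i.e. -(x + 1)*(x + 2)*(x + 4) = 0, at x = -4, -2, -1.
On [-4, -2] the curve lies below the axis; ∫[-4,-2] (-x^3 - 7*x^2 - 14*x - 8) dx = -8/3, giving area 8/3.
On [-2, -1] the curve lies above the axis; ∫[-2,-1] (-x^3 - 7*x^2 - 14*x - 8) dx = 5/12, giving area 5/12.
Total area = 8/3 + 5/12 = 37/12.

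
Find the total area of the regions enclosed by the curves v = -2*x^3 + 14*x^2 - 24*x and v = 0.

71/3

Set the curves equal: -2*x^3 + 14*x^2 - 24*x = 0, so -2*x^3 + 14*x^2 - 24*x = 0, which factors as -2*x*(x - 4)*(x - 3) = 0. The curves meet at x = 0, 3, 4.
On [0, 3], v = 0 is on top; that piece has area ∫[0,3] (-(-2*x^3 + 14*x^2 - 24*x)) dx = 45/2.
On [3, 4], v = -2*x^3 + 14*x^2 - 24*x is on top; that piece has area ∫[3,4] (-2*x^3 + 14*x^2 - 24*x) dx = 7/6.
Total enclosed area = 45/2 + 7/6 = 71/3.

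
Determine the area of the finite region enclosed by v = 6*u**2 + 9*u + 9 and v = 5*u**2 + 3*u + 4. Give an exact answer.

Set the curves equal: 6*u**2 + 9*u + 9 = 5*u**2 + 3*u + 4, so u**2 + 6*u + 5 = 0, which factors as (u + 1)*(u + 5) = 0. The curves meet at u = -5, -1.
On [-5, -1], v = 5*u**2 + 3*u + 4 is on top; that piece has area ∫[-5,-1] (-(u**2 + 6*u + 5)) du = 32/3.

32/3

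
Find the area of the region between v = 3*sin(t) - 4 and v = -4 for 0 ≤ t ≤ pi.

6

On [0, pi], (3*sin(t) - 4) - (-4) = 3*sin(t) is ≥ 0 throughout, so the area is a single integral of |3*sin(t)|.
∫[0,pi] (3*sin(t)) dt = 6.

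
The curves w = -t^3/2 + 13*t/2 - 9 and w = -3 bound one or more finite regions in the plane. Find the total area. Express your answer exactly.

407/8

Set the curves equal: -t^3/2 + 13*t/2 - 9 = -3, so -t^3/2 + 13*t/2 - 6 = 0, which factors as -(t - 3)*(t - 1)*(t + 4)/2 = 0. The curves meet at t = -4, 1, 3.
On [-4, 1], w = -3 is on top; that piece has area ∫[-4,1] (-(-t^3/2 + 13*t/2 - 6)) dt = 375/8.
On [1, 3], w = -t^3/2 + 13*t/2 - 9 is on top; that piece has area ∫[1,3] (-t^3/2 + 13*t/2 - 6) dt = 4.
Total enclosed area = 375/8 + 4 = 407/8.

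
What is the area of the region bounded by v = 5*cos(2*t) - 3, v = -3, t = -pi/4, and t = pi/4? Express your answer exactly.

5

On [-pi/4, pi/4], (5*cos(2*t) - 3) - (-3) = 5*cos(2*t) is ≥ 0 throughout, so the area is a single integral of |5*cos(2*t)|.
∫[-pi/4,pi/4] (5*cos(2*t)) dt = 5.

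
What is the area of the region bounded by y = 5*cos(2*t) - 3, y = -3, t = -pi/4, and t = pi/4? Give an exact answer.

On [-pi/4, pi/4], (5*cos(2*t) - 3) - (-3) = 5*cos(2*t) is ≥ 0 throughout, so the area is a single integral of |5*cos(2*t)|.
∫[-pi/4,pi/4] (5*cos(2*t)) dt = 5.

5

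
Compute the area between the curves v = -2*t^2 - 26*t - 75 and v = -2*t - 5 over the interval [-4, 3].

1400/3

On [-4, 3], (-2*t^2 - 26*t - 75) - (-2*t - 5) = -2*t^2 - 24*t - 70 is ≤ 0 throughout, so the area is a single integral of |-2*t^2 - 24*t - 70|.
∫[-4,3] (-2*t^2 - 24*t - 70) dt = -1400/3; the area of that piece is 1400/3.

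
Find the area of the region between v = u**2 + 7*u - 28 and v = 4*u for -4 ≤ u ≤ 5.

1123/6

The difference (u**2 + 7*u - 28) - (4*u) = u**2 + 3*u - 28 changes sign at u = 4 inside [-4, 5], so split the integral there.
∫[-4,4] (u**2 + 3*u - 28) du = -544/3; the area of that piece is 544/3.
∫[4,5] (u**2 + 3*u - 28) du = 35/6.
Total area = 544/3 + 35/6 = 1123/6.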